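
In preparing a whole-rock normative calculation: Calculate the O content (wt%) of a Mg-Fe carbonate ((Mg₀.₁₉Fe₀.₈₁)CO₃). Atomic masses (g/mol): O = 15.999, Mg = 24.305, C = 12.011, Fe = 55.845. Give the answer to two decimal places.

Formula mass = 0.19·24.305 + 0.81·55.845 + 1·12.011 + 3·15.999 = 109.860 g/mol, of which 47.997 g is O.
So O makes up 47.997/109.860 = 0.4369 of the mass, i.e. 43.69%.

43.69 wt%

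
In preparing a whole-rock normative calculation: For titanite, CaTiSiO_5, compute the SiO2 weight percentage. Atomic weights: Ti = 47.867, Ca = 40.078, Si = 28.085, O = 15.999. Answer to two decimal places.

M(CaTiSiO_5) = 196.025 g/mol; M(SiO2) = 60.083 g/mol.
Moles SiO2 per formula unit = 1 Si ÷ 1 = 1.0000.
SiO2 fraction = (1.0000 × 60.083) / 196.025 = 60.083/196.025 = 0.3065.

30.65 wt%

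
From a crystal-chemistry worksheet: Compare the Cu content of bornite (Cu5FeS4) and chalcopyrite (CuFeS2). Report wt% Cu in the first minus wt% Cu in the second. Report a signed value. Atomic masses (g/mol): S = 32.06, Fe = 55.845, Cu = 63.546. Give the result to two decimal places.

Cu in Cu5FeS4: molar mass 501.815 g/mol; 5×63.546 = 317.730 g → 63.32 wt%.
Cu in CuFeS2: molar mass 183.511 g/mol; 1×63.546 = 63.546 g → 34.63 wt%.
Difference = 63.32 − 34.63 = 28.69 percentage points.

28.69 percentage points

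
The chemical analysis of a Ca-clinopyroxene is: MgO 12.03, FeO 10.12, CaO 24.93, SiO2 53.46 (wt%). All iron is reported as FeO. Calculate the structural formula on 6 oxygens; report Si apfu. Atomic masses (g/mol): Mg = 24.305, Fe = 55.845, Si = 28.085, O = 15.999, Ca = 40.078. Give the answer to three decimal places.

12.03 wt% MgO ÷ 40.304 g/mol = 0.29848 mol, giving 0.29848 Mg and 0.29848 O.
10.12 wt% FeO ÷ 71.844 g/mol = 0.14086 mol, giving 0.14086 Fe and 0.14086 O.
24.93 wt% CaO ÷ 56.077 g/mol = 0.44457 mol, giving 0.44457 Ca and 0.44457 O.
53.46 wt% SiO2 ÷ 60.083 g/mol = 0.88977 mol, giving 0.88977 Si and 1.77954 O.
Oxygen sums to 2.66345; scaling by 6/2.66345 = 2.25272 puts the formula on 6 O.
Si: 0.88977 × 2.25272 = 2.004 atoms per formula unit.

2.004 Si apfu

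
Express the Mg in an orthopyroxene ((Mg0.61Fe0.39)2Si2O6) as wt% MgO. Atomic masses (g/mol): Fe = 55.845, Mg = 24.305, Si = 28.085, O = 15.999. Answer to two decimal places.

Formula mass = 225.375 g/mol.
1.22 Mg → 1.2200 mol MgO per formula unit; M(MgO) = 40.304, so MgO mass = 49.171 g.
49.171/225.375 × 100 = 21.82 wt%.

21.82 wt%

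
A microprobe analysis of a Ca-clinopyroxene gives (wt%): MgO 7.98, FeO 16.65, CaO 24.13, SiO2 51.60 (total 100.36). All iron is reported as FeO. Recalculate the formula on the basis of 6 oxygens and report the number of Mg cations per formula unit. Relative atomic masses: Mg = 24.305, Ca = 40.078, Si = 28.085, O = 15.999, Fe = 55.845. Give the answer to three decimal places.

MgO: 7.98/40.304 = 0.19800 mol → 0.19800 mol Mg, 0.19800 mol O.
FeO: 16.65/71.844 = 0.23175 mol → 0.23175 mol Fe, 0.23175 mol O.
CaO: 24.13/56.077 = 0.43030 mol → 0.43030 mol Ca, 0.43030 mol O.
SiO2: 51.60/60.083 = 0.85881 mol → 0.85881 mol Si, 1.71762 mol O.
Total oxygen = 2.57767 mol. Normalization factor = 6/2.57767 = 2.32768.
Mg per 6 O = 0.19800 × 2.32768 = 0.461.

0.461 Mg apfu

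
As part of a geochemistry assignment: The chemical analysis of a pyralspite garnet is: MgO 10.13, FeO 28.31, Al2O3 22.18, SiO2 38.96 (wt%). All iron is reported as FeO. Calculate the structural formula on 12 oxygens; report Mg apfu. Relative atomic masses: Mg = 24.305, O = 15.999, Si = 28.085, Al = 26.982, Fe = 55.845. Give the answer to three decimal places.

1.162 Mg apfu

MgO (M=40.304): mol = 0.25134; Mg = 0.25134, O = 0.25134.
FeO (M=71.844): mol = 0.39405; Fe = 0.39405, O = 0.39405.
Al2O3 (M=101.961): mol = 0.21753; Al = 0.43506, O = 0.65259.
SiO2 (M=60.083): mol = 0.64844; Si = 0.64844, O = 1.29688.
ΣO = 2.59486; factor = 12/ΣO = 4.62453.
Mg apfu = 0.25134 × 4.62453 = 1.162.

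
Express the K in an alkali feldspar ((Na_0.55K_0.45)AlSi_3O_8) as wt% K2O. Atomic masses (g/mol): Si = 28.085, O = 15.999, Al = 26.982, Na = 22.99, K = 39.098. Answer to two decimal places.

7.87 wt%

M((Na_0.55K_0.45)AlSi_3O_8) = 269.468 g/mol; M(K2O) = 94.195 g/mol.
Moles K2O per formula unit = 0.45 K ÷ 2 = 0.2250.
K2O fraction = (0.2250 × 94.195) / 269.468 = 21.194/269.468 = 0.0787.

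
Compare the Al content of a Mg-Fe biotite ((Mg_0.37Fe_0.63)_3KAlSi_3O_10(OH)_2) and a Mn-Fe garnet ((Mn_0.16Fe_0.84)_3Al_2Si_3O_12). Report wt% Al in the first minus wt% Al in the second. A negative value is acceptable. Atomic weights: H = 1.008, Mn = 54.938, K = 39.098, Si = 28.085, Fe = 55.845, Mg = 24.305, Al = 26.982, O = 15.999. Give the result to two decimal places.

First mineral: 26.982 g Al in 476.865 g formula = 5.66 wt% Al.
Second mineral: 53.964 g Al in 497.307 g formula = 10.85 wt% Al.
5.66% − 10.85% gives a difference of -5.19 percentage points.

-5.19 percentage points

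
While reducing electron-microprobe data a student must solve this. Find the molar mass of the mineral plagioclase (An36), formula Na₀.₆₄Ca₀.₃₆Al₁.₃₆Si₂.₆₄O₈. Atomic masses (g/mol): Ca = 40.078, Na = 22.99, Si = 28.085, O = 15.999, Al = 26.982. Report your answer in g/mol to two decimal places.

267.97 g/mol

M = 0.64(22.99) + 0.36(40.078) + 1.36(26.982) + 2.64(28.085) + 8(15.999)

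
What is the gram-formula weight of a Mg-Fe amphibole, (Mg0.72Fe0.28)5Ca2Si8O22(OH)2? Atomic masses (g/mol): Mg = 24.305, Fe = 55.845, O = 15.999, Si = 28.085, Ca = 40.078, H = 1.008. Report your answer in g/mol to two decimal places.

856.51 g/mol

The formula mass is the sum 3.60*24.305 + 1.40*55.845 + 2*40.078 + 8*28.085 + 24*15.999 + 2*1.008.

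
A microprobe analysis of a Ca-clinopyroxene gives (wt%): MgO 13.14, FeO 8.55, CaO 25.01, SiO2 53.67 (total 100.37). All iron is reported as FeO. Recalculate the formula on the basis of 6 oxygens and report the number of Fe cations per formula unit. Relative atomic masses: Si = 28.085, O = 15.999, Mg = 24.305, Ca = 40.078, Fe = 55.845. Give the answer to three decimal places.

0.267 Fe apfu

13.14 wt% MgO ÷ 40.304 g/mol = 0.32602 mol, giving 0.32602 Mg and 0.32602 O.
8.55 wt% FeO ÷ 71.844 g/mol = 0.11901 mol, giving 0.11901 Fe and 0.11901 O.
25.01 wt% CaO ÷ 56.077 g/mol = 0.44599 mol, giving 0.44599 Ca and 0.44599 O.
53.67 wt% SiO2 ÷ 60.083 g/mol = 0.89326 mol, giving 0.89326 Si and 1.78652 O.
Oxygen sums to 2.67754; scaling by 6/2.67754 = 2.24086 puts the formula on 6 O.
Fe: 0.11901 × 2.24086 = 0.267 atoms per formula unit.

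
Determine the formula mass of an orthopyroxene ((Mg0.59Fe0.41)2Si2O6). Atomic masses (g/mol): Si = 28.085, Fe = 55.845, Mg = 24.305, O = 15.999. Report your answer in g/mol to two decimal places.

226.64 g/mol

Mg: 1.18 × 24.305 = 28.6799
Fe: 0.82 × 55.845 = 45.7929
Si: 2 × 28.085 = 56.1700
O: 6 × 15.999 = 95.9940
Summing the contributions gives the formula mass.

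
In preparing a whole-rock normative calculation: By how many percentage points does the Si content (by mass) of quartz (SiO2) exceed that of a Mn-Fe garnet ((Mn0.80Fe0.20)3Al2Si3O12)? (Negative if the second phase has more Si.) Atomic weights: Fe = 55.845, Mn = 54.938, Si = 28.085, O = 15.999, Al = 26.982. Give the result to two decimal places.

M(SiO2) = 60.083 g/mol, so wt% Si = 28.085/60.083 × 100 = 46.74%.
M((Mn0.80Fe0.20)3Al2Si3O12) = 495.565 g/mol, so wt% Si = 84.255/495.565 × 100 = 17.00%.
46.74 − 17.00 = 29.74 pp.

29.74 percentage points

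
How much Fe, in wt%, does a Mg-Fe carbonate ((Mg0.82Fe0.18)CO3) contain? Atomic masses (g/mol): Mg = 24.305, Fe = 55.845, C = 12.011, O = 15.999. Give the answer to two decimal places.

11.17 wt%

Formula mass = 0.82*24.305 + 0.18*55.845 + 1*12.011 + 3*15.999 = 89.990 g/mol, of which 10.052 g is Fe.
So Fe makes up 10.052/89.990 = 0.1117 of the mass, i.e. 11.17%.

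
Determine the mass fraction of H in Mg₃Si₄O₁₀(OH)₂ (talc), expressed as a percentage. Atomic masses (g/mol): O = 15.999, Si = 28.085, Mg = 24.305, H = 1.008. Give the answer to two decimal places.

0.53 wt%

Formula mass = 3·24.305 + 4·28.085 + 12·15.999 + 2·1.008 = 379.259 g/mol, of which 2.016 g is H.
So H makes up 2.016/379.259 = 0.0053 of the mass, i.e. 0.53%.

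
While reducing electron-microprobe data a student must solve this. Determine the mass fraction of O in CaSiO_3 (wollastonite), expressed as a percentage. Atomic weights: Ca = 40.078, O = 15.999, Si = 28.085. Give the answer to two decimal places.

Formula mass = 1*40.078 + 1*28.085 + 3*15.999 = 116.160 g/mol, of which 47.997 g is O.
So O makes up 47.997/116.160 = 0.4132 of the mass, i.e. 41.32%.

41.32 wt%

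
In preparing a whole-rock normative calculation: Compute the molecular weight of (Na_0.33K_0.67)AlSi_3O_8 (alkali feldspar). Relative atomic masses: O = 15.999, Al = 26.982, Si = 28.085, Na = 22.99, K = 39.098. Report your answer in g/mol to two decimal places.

273.01 g/mol

M = 0.33*22.99 + 0.67*39.098 + 1*26.982 + 3*28.085 + 8*15.999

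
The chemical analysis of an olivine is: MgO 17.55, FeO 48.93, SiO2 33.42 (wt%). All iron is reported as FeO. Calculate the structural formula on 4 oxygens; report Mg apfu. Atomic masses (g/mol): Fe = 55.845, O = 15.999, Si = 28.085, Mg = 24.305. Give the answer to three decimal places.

0.781 Mg apfu

17.55 wt% MgO ÷ 40.304 g/mol = 0.43544 mol, giving 0.43544 Mg and 0.43544 O.
48.93 wt% FeO ÷ 71.844 g/mol = 0.68106 mol, giving 0.68106 Fe and 0.68106 O.
33.42 wt% SiO2 ÷ 60.083 g/mol = 0.55623 mol, giving 0.55623 Si and 1.11246 O.
Oxygen sums to 2.22896; scaling by 4/2.22896 = 1.79456 puts the formula on 4 O.
Mg: 0.43544 × 1.79456 = 0.781 atoms per formula unit.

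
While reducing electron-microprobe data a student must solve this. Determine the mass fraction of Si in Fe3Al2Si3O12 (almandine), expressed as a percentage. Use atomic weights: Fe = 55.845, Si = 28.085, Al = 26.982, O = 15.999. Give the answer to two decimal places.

16.93 mass %

M(Fe3Al2Si3O12) = 497.742 g/mol.
Si contributes 3 × 28.085 = 84.255 g per mole.
84.255/497.742 = 0.1693 → 16.93%.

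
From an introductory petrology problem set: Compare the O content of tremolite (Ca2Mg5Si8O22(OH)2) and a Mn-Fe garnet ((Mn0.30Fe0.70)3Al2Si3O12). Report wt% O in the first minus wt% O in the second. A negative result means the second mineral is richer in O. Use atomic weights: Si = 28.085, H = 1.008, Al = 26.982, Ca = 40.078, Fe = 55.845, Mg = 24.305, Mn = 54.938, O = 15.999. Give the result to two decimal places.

8.63 percentage points

O in Ca2Mg5Si8O22(OH)2: molar mass 812.353 g/mol; 24×15.999 = 383.976 g → 47.27 wt%.
O in (Mn0.30Fe0.70)3Al2Si3O12: molar mass 496.926 g/mol; 12×15.999 = 191.988 g → 38.64 wt%.
Difference = 47.27 − 38.64 = 8.63 percentage points.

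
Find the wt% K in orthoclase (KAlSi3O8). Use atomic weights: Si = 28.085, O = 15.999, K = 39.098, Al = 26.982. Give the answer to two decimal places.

14.05 weight percent

Formula mass = 1·39.098 + 1·26.982 + 3·28.085 + 8·15.999 = 278.327 g/mol, of which 39.098 g is K.
So K makes up 39.098/278.327 = 0.1405 of the mass, i.e. 14.05%.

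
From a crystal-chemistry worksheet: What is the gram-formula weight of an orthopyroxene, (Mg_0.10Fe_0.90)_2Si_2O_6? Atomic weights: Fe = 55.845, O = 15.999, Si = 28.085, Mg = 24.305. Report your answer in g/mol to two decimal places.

The formula mass is the sum 0.20*24.305 + 1.80*55.845 + 2*28.085 + 6*15.999.

257.55 g/mol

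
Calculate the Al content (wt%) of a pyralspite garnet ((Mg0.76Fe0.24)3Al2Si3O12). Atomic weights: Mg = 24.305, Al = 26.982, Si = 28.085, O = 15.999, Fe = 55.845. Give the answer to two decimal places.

12.67 wt%

Molar mass of (Mg0.76Fe0.24)3Al2Si3O12: 2.28*24.305 + 0.72*55.845 + 2*26.982 + 3*28.085 + 12*15.999 = 425.831 g/mol.
Mass of Al per formula unit: 2 × 26.982 = 53.964 g.
Weight fraction Al = 53.964 / 425.831 = 0.1267.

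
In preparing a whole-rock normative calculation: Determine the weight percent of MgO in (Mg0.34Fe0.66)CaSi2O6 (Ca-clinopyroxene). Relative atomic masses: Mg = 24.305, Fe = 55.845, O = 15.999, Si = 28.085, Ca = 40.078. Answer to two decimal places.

M((Mg0.34Fe0.66)CaSi2O6) = 237.363 g/mol; M(MgO) = 40.304 g/mol.
Moles MgO per formula unit = 0.34 Mg ÷ 1 = 0.3400.
MgO fraction = (0.3400 × 40.304) / 237.363 = 13.703/237.363 = 0.0577.

5.77 wt%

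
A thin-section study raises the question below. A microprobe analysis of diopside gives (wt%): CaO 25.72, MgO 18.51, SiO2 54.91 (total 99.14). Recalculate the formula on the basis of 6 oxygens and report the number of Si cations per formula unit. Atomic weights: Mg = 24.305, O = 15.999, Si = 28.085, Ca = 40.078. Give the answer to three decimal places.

1.997 Si apfu

CaO (M=56.077): mol = 0.45866; Ca = 0.45866, O = 0.45866.
MgO (M=40.304): mol = 0.45926; Mg = 0.45926, O = 0.45926.
SiO2 (M=60.083): mol = 0.91390; Si = 0.91390, O = 1.82780.
ΣO = 2.74572; factor = 6/ΣO = 2.18522.
Si apfu = 0.91390 × 2.18522 = 1.997.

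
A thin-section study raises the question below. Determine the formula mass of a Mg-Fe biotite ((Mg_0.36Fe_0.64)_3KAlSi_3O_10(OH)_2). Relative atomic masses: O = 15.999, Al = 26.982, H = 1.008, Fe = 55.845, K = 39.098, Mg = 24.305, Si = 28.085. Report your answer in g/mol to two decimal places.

477.81 g/mol

The formula mass is the sum 1.08×24.305 + 1.92×55.845 + 1×39.098 + 1×26.982 + 3×28.085 + 12×15.999 + 2×1.008.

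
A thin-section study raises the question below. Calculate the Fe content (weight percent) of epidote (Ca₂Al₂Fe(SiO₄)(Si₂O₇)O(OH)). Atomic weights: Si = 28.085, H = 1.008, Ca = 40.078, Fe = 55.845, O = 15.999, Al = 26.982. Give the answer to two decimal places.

11.56 weight percent

Molar mass of Ca₂Al₂Fe(SiO₄)(Si₂O₇)O(OH): 2*40.078 + 2*26.982 + 1*55.845 + 3*28.085 + 13*15.999 + 1*1.008 = 483.215 g/mol.
Mass of Fe per formula unit: 1 × 55.845 = 55.845 g.
Weight fraction Fe = 55.845 / 483.215 = 0.1156.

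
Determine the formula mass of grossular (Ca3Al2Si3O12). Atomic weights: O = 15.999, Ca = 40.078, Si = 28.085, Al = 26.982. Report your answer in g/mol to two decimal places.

450.44 g/mol

M = 3*40.078 + 2*26.982 + 3*28.085 + 12*15.999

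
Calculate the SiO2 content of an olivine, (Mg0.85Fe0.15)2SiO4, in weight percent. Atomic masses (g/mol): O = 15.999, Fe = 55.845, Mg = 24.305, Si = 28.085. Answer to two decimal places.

40.01 wt%

Molar mass of (Mg0.85Fe0.15)2SiO4 = 1.70*24.305 + 0.30*55.845 + 1*28.085 + 4*15.999 = 150.153 g/mol.
Each formula unit contains 1 Si, equivalent to 1/1 = 1.0000 mol SiO2.
M(SiO2) = 1×28.085 + 2×15.999 = 60.083 g/mol.
Mass of SiO2 per formula unit = 1.0000 × 60.083 = 60.083 g.
SiO2 wt% = 60.083 / 150.153 × 100 = 40.01%.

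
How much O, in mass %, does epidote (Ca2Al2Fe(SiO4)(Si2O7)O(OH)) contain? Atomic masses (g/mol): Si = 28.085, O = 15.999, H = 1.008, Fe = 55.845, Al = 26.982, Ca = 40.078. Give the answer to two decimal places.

43.04 mass %

Molar mass of Ca2Al2Fe(SiO4)(Si2O7)O(OH): 2·40.078 + 2·26.982 + 1·55.845 + 3·28.085 + 13·15.999 + 1·1.008 = 483.215 g/mol.
Mass of O per formula unit: 13 × 15.999 = 207.987 g.
Weight fraction O = 207.987 / 483.215 = 0.4304.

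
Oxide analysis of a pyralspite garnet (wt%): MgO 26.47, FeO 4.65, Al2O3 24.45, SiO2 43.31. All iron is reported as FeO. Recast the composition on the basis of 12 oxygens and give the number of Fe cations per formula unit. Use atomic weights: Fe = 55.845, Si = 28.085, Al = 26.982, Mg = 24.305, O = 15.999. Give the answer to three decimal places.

MgO: 26.47/40.304 = 0.65676 mol → 0.65676 mol Mg, 0.65676 mol O.
FeO: 4.65/71.844 = 0.06472 mol → 0.06472 mol Fe, 0.06472 mol O.
Al2O3: 24.45/101.961 = 0.23980 mol → 0.47960 mol Al, 0.71940 mol O.
SiO2: 43.31/60.083 = 0.72084 mol → 0.72084 mol Si, 1.44168 mol O.
Total oxygen = 2.88256 mol. Normalization factor = 12/2.88256 = 4.16297.
Fe per 12 O = 0.06472 × 4.16297 = 0.269.

0.269 Fe apfu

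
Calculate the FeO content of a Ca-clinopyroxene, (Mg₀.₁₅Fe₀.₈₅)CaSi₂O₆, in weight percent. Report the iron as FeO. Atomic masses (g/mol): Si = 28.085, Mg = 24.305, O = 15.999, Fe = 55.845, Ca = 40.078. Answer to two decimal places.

25.09 wt%

Formula mass = 243.356 g/mol.
0.85 Fe → 0.8500 mol FeO per formula unit; M(FeO) = 71.844, so FeO mass = 61.067 g.
61.067/243.356 × 100 = 25.09 wt%.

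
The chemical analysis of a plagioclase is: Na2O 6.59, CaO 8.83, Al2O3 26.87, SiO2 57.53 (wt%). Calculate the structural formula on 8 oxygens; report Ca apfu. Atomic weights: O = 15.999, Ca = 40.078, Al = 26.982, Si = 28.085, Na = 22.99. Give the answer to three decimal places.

0.424 Ca apfu

Na2O: 6.59/61.979 = 0.10633 mol → 0.21266 mol Na, 0.10633 mol O.
CaO: 8.83/56.077 = 0.15746 mol → 0.15746 mol Ca, 0.15746 mol O.
Al2O3: 26.87/101.961 = 0.26353 mol → 0.52706 mol Al, 0.79059 mol O.
SiO2: 57.53/60.083 = 0.95751 mol → 0.95751 mol Si, 1.91502 mol O.
Total oxygen = 2.96940 mol. Normalization factor = 8/2.96940 = 2.69415.
Ca per 8 O = 0.15746 × 2.69415 = 0.424.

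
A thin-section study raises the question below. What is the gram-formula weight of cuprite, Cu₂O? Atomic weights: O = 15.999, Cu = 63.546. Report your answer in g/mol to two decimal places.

Cu: 2 × 63.546 = 127.0920
O: 1 × 15.999 = 15.9990
Summing the contributions gives the formula mass.

143.09 g/mol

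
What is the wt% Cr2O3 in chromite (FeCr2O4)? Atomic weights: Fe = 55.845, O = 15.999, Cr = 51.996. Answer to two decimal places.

Molar mass of FeCr2O4 = 1×55.845 + 2×51.996 + 4×15.999 = 223.833 g/mol.
Each formula unit contains 2 Cr, equivalent to 2/2 = 1.0000 mol Cr2O3.
M(Cr2O3) = 2×51.996 + 3×15.999 = 151.989 g/mol.
Mass of Cr2O3 per formula unit = 1.0000 × 151.989 = 151.989 g.
Cr2O3 wt% = 151.989 / 223.833 × 100 = 67.90%.

67.90 wt%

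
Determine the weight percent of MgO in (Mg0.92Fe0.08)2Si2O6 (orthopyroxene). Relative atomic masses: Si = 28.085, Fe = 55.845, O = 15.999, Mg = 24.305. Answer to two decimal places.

36.03 wt%

M((Mg0.92Fe0.08)2Si2O6) = 205.820 g/mol; M(MgO) = 40.304 g/mol.
Moles MgO per formula unit = 1.84 Mg ÷ 1 = 1.8400.
MgO fraction = (1.8400 × 40.304) / 205.820 = 74.159/205.820 = 0.3603.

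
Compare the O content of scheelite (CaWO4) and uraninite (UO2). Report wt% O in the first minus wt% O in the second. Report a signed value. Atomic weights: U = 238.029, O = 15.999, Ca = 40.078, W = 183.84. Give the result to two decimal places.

10.38 percentage points

M(CaWO4) = 287.914 g/mol, so wt% O = 63.996/287.914 × 100 = 22.23%.
M(UO2) = 270.027 g/mol, so wt% O = 31.998/270.027 × 100 = 11.85%.
22.23 − 11.85 = 10.38 pp.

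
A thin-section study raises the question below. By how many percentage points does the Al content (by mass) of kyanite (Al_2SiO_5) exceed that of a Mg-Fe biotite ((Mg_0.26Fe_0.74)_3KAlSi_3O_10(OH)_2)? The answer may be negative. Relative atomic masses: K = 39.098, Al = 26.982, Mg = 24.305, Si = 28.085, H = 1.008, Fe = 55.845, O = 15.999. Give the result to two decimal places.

27.76 percentage points

Al in Al_2SiO_5: molar mass 162.044 g/mol; 2×26.982 = 53.964 g → 33.30 wt%.
Al in (Mg_0.26Fe_0.74)_3KAlSi_3O_10(OH)_2: molar mass 487.273 g/mol; 1×26.982 = 26.982 g → 5.54 wt%.
Difference = 33.30 − 5.54 = 27.76 percentage points.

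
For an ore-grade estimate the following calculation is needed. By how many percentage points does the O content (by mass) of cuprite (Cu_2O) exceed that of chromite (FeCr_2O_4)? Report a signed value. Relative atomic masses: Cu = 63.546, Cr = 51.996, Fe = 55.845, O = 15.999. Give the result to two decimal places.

M(Cu_2O) = 143.091 g/mol, so wt% O = 15.999/143.091 × 100 = 11.18%.
M(FeCr_2O_4) = 223.833 g/mol, so wt% O = 63.996/223.833 × 100 = 28.59%.
11.18 − 28.59 = -17.41 pp.

-17.41 percentage points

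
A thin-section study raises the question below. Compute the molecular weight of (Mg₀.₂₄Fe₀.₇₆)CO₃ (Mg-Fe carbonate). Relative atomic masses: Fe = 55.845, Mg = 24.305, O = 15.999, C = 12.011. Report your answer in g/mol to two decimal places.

108.28 g/mol

Mg: 0.24 × 24.305 = 5.8332
Fe: 0.76 × 55.845 = 42.4422
C: 1 × 12.011 = 12.0110
O: 3 × 15.999 = 47.9970
Summing the contributions gives the formula mass.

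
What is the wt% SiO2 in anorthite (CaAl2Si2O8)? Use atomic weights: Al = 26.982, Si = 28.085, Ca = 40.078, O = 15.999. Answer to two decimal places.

43.19 wt%

M(CaAl2Si2O8) = 278.204 g/mol; M(SiO2) = 60.083 g/mol.
Moles SiO2 per formula unit = 2 Si ÷ 1 = 2.0000.
SiO2 fraction = (2.0000 × 60.083) / 278.204 = 120.166/278.204 = 0.4319.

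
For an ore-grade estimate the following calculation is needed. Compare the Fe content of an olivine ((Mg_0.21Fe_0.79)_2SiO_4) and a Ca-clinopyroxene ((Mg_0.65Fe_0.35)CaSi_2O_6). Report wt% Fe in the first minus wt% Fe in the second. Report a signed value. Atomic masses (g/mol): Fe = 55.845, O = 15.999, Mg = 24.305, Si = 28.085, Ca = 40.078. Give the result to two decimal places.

37.72 percentage points

M((Mg_0.21Fe_0.79)_2SiO_4) = 190.524 g/mol, so wt% Fe = 88.235/190.524 × 100 = 46.31%.
M((Mg_0.65Fe_0.35)CaSi_2O_6) = 227.586 g/mol, so wt% Fe = 19.546/227.586 × 100 = 8.59%.
46.31 − 8.59 = 37.72 pp.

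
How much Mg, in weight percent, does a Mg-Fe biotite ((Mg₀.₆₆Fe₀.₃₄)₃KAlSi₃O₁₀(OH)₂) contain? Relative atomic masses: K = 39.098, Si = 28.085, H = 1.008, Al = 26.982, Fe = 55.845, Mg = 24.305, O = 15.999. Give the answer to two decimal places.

10.71 weight percent

Formula mass = 1.98×24.305 + 1.02×55.845 + 1×39.098 + 1×26.982 + 3×28.085 + 12×15.999 + 2×1.008 = 449.425 g/mol, of which 48.124 g is Mg.
So Mg makes up 48.124/449.425 = 0.1071 of the mass, i.e. 10.71%.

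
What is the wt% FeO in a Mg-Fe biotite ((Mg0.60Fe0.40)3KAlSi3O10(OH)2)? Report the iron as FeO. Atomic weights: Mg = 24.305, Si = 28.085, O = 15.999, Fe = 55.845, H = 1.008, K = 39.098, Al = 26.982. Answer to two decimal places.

Formula mass = 455.102 g/mol.
1.20 Fe → 1.2000 mol FeO per formula unit; M(FeO) = 71.844, so FeO mass = 86.213 g.
86.213/455.102 × 100 = 18.94 wt%.

18.94 wt%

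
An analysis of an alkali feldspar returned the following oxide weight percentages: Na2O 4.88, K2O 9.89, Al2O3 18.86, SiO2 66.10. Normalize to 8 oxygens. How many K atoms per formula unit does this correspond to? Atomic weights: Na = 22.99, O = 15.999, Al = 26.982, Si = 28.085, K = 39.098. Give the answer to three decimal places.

0.572 K apfu

Na2O: 4.88/61.979 = 0.07874 mol → 0.15748 mol Na, 0.07874 mol O.
K2O: 9.89/94.195 = 0.10499 mol → 0.20998 mol K, 0.10499 mol O.
Al2O3: 18.86/101.961 = 0.18497 mol → 0.36994 mol Al, 0.55491 mol O.
SiO2: 66.10/60.083 = 1.10014 mol → 1.10014 mol Si, 2.20028 mol O.
Total oxygen = 2.93892 mol. Normalization factor = 8/2.93892 = 2.72209.
K per 8 O = 0.20998 × 2.72209 = 0.572.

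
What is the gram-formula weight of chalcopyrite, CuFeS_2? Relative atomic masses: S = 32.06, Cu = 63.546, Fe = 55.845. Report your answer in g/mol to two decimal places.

183.51 g/mol

M = 1(63.546) + 1(55.845) + 2(32.06)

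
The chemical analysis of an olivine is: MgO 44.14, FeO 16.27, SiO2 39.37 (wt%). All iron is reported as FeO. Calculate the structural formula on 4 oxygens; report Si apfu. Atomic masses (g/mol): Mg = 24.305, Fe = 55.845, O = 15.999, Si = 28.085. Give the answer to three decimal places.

MgO (M=40.304): mol = 1.09518; Mg = 1.09518, O = 1.09518.
FeO (M=71.844): mol = 0.22646; Fe = 0.22646, O = 0.22646.
SiO2 (M=60.083): mol = 0.65526; Si = 0.65526, O = 1.31052.
ΣO = 2.63216; factor = 4/ΣO = 1.51966.
Si apfu = 0.65526 × 1.51966 = 0.996.

0.996 Si apfu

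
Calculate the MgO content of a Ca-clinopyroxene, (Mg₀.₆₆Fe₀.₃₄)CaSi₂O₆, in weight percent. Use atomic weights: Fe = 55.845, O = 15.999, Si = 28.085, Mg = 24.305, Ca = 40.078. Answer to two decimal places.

Molar mass of (Mg₀.₆₆Fe₀.₃₄)CaSi₂O₆ = 0.66*24.305 + 0.34*55.845 + 1*40.078 + 2*28.085 + 6*15.999 = 227.271 g/mol.
Each formula unit contains 0.66 Mg, equivalent to 0.66/1 = 0.6600 mol MgO.
M(MgO) = 1×24.305 + 1×15.999 = 40.304 g/mol.
Mass of MgO per formula unit = 0.6600 × 40.304 = 26.601 g.
MgO wt% = 26.601 / 227.271 × 100 = 11.70%.

11.70 wt%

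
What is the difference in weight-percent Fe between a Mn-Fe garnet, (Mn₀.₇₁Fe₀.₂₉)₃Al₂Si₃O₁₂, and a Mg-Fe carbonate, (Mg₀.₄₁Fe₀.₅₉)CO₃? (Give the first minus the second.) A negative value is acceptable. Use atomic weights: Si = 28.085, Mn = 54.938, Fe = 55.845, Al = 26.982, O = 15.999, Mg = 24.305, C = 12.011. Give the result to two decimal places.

-22.21 percentage points

First mineral: 48.585 g Fe in 495.810 g formula = 9.80 wt% Fe.
Second mineral: 32.949 g Fe in 102.922 g formula = 32.01 wt% Fe.
9.80% − 32.01% gives a difference of -22.21 percentage points.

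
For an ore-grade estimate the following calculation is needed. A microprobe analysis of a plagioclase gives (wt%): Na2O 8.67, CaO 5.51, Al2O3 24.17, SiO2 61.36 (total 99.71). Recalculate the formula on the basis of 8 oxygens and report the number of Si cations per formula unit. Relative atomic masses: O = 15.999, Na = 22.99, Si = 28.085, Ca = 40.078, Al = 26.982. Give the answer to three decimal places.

Na2O (M=61.979): mol = 0.13989; Na = 0.27978, O = 0.13989.
CaO (M=56.077): mol = 0.09826; Ca = 0.09826, O = 0.09826.
Al2O3 (M=101.961): mol = 0.23705; Al = 0.47410, O = 0.71115.
SiO2 (M=60.083): mol = 1.02125; Si = 1.02125, O = 2.04250.
ΣO = 2.99180; factor = 8/ΣO = 2.67398.
Si apfu = 1.02125 × 2.67398 = 2.731.

2.731 Si apfu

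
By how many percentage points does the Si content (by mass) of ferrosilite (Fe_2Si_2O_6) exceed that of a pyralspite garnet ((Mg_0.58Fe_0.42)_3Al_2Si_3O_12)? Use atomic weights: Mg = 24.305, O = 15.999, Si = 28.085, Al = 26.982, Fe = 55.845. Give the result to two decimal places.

Si in Fe_2Si_2O_6: molar mass 263.854 g/mol; 2×28.085 = 56.170 g → 21.29 wt%.
Si in (Mg_0.58Fe_0.42)_3Al_2Si_3O_12: molar mass 442.862 g/mol; 3×28.085 = 84.255 g → 19.03 wt%.
Difference = 21.29 − 19.03 = 2.26 percentage points.

2.26 percentage points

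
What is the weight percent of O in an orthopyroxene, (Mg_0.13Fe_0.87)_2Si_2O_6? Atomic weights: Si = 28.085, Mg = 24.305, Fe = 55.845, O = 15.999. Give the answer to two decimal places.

Formula mass = 0.26·24.305 + 1.74·55.845 + 2·28.085 + 6·15.999 = 255.654 g/mol, of which 95.994 g is O.
So O makes up 95.994/255.654 = 0.3755 of the mass, i.e. 37.55%.

37.55 mass %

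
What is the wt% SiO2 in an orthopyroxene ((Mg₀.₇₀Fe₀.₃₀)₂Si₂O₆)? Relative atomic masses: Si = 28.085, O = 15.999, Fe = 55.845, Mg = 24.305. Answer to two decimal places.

M((Mg₀.₇₀Fe₀.₃₀)₂Si₂O₆) = 219.698 g/mol; M(SiO2) = 60.083 g/mol.
Moles SiO2 per formula unit = 2 Si ÷ 1 = 2.0000.
SiO2 fraction = (2.0000 × 60.083) / 219.698 = 120.166/219.698 = 0.5470.

54.70 wt%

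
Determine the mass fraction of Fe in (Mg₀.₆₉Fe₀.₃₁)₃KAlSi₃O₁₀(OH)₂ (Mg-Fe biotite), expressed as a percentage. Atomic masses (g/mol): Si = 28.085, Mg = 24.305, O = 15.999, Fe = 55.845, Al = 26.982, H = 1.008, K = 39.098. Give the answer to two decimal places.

M((Mg₀.₆₉Fe₀.₃₁)₃KAlSi₃O₁₀(OH)₂) = 446.586 g/mol.
Fe contributes 0.93 × 55.845 = 51.936 g per mole.
51.936/446.586 = 0.1163 → 11.63%.

11.63 wt%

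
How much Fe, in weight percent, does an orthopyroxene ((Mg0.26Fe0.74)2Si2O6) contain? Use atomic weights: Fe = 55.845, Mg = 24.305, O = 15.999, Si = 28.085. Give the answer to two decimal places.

Molar mass of (Mg0.26Fe0.74)2Si2O6: 0.52×24.305 + 1.48×55.845 + 2×28.085 + 6×15.999 = 247.453 g/mol.
Mass of Fe per formula unit: 1.48 × 55.845 = 82.651 g.
Weight fraction Fe = 82.651 / 247.453 = 0.3340.

33.40 weight percent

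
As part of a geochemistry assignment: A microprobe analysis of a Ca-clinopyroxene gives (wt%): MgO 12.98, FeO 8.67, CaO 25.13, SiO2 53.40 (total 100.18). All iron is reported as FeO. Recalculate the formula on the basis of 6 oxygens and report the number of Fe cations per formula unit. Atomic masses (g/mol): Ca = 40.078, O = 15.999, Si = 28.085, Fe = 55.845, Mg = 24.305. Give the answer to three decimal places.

MgO: 12.98/40.304 = 0.32205 mol → 0.32205 mol Mg, 0.32205 mol O.
FeO: 8.67/71.844 = 0.12068 mol → 0.12068 mol Fe, 0.12068 mol O.
CaO: 25.13/56.077 = 0.44813 mol → 0.44813 mol Ca, 0.44813 mol O.
SiO2: 53.40/60.083 = 0.88877 mol → 0.88877 mol Si, 1.77754 mol O.
Total oxygen = 2.66840 mol. Normalization factor = 6/2.66840 = 2.24854.
Fe per 6 O = 0.12068 × 2.24854 = 0.271.

0.271 Fe apfu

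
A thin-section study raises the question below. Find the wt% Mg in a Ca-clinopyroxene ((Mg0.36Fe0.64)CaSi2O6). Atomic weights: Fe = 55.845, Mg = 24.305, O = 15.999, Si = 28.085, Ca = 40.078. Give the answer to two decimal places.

3.70 weight percent

Molar mass of (Mg0.36Fe0.64)CaSi2O6: 0.36×24.305 + 0.64×55.845 + 1×40.078 + 2×28.085 + 6×15.999 = 236.733 g/mol.
Mass of Mg per formula unit: 0.36 × 24.305 = 8.750 g.
Weight fraction Mg = 8.750 / 236.733 = 0.0370.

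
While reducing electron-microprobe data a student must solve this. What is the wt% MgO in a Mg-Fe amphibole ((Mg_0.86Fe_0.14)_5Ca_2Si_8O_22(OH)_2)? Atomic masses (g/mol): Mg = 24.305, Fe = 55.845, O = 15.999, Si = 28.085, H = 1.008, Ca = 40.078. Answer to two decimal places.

Formula mass = 834.431 g/mol.
4.30 Mg → 4.3000 mol MgO per formula unit; M(MgO) = 40.304, so MgO mass = 173.307 g.
173.307/834.431 × 100 = 20.77 wt%.

20.77 wt%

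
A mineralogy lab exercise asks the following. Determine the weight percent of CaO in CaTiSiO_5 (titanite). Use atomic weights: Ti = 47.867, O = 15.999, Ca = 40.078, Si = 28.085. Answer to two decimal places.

Molar mass of CaTiSiO_5 = 1×40.078 + 1×47.867 + 1×28.085 + 5×15.999 = 196.025 g/mol.
Each formula unit contains 1 Ca, equivalent to 1/1 = 1.0000 mol CaO.
M(CaO) = 1×40.078 + 1×15.999 = 56.077 g/mol.
Mass of CaO per formula unit = 1.0000 × 56.077 = 56.077 g.
CaO wt% = 56.077 / 196.025 × 100 = 28.61%.

28.61 wt%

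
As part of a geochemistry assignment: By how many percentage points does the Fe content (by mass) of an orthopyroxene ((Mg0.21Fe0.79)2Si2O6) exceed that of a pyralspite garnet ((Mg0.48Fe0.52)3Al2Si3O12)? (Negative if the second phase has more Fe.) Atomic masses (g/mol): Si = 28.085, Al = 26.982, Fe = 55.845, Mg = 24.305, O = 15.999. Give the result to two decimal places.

First mineral: 88.235 g Fe in 250.607 g formula = 35.21 wt% Fe.
Second mineral: 87.118 g Fe in 452.324 g formula = 19.26 wt% Fe.
35.21% − 19.26% gives a difference of 15.95 percentage points.

15.95 percentage points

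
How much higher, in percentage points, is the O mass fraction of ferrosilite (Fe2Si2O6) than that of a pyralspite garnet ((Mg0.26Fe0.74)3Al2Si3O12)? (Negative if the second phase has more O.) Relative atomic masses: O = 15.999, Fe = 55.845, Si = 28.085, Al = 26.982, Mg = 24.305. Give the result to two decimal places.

M(Fe2Si2O6) = 263.854 g/mol, so wt% O = 95.994/263.854 × 100 = 36.38%.
M((Mg0.26Fe0.74)3Al2Si3O12) = 473.141 g/mol, so wt% O = 191.988/473.141 × 100 = 40.58%.
36.38 − 40.58 = -4.20 pp.

-4.20 percentage points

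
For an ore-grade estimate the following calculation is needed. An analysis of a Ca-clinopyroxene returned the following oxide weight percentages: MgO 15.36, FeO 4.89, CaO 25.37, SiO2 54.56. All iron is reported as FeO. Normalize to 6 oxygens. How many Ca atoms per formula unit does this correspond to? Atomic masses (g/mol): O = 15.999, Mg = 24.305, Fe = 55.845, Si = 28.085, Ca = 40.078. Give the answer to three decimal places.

0.999 Ca apfu

MgO (M=40.304): mol = 0.38110; Mg = 0.38110, O = 0.38110.
FeO (M=71.844): mol = 0.06806; Fe = 0.06806, O = 0.06806.
CaO (M=56.077): mol = 0.45241; Ca = 0.45241, O = 0.45241.
SiO2 (M=60.083): mol = 0.90808; Si = 0.90808, O = 1.81616.
ΣO = 2.71773; factor = 6/ΣO = 2.20772.
Ca apfu = 0.45241 × 2.20772 = 0.999.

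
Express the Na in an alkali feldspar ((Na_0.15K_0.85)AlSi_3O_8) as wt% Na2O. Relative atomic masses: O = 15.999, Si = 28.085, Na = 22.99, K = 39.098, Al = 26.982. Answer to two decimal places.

1.68 wt%

M((Na_0.15K_0.85)AlSi_3O_8) = 275.911 g/mol; M(Na2O) = 61.979 g/mol.
Moles Na2O per formula unit = 0.15 Na ÷ 2 = 0.0750.
Na2O fraction = (0.0750 × 61.979) / 275.911 = 4.648/275.911 = 0.0168.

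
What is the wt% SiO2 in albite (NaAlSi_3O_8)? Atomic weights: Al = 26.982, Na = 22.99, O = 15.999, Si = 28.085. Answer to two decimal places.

Molar mass of NaAlSi_3O_8 = 1·22.99 + 1·26.982 + 3·28.085 + 8·15.999 = 262.219 g/mol.
Each formula unit contains 3 Si, equivalent to 3/1 = 3.0000 mol SiO2.
M(SiO2) = 1×28.085 + 2×15.999 = 60.083 g/mol.
Mass of SiO2 per formula unit = 3.0000 × 60.083 = 180.249 g.
SiO2 wt% = 180.249 / 262.219 × 100 = 68.74%.

68.74 wt%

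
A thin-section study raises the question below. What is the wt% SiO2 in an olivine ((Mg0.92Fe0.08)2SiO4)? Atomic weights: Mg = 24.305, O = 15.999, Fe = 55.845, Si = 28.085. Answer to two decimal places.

M((Mg0.92Fe0.08)2SiO4) = 145.737 g/mol; M(SiO2) = 60.083 g/mol.
Moles SiO2 per formula unit = 1 Si ÷ 1 = 1.0000.
SiO2 fraction = (1.0000 × 60.083) / 145.737 = 60.083/145.737 = 0.4123.

41.23 wt%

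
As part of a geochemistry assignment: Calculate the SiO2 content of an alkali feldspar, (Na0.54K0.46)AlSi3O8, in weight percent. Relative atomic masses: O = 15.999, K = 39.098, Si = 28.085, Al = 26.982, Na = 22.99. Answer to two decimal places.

66.85 wt%

Formula mass = 269.629 g/mol.
3 Si → 3.0000 mol SiO2 per formula unit; M(SiO2) = 60.083, so SiO2 mass = 180.249 g.
180.249/269.629 × 100 = 66.85 wt%.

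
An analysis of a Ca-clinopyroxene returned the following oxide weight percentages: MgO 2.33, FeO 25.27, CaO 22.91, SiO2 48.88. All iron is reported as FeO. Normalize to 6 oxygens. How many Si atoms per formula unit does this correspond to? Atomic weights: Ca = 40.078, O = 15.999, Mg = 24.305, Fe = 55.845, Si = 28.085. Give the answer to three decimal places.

2.33 wt% MgO ÷ 40.304 g/mol = 0.05781 mol, giving 0.05781 Mg and 0.05781 O.
25.27 wt% FeO ÷ 71.844 g/mol = 0.35173 mol, giving 0.35173 Fe and 0.35173 O.
22.91 wt% CaO ÷ 56.077 g/mol = 0.40855 mol, giving 0.40855 Ca and 0.40855 O.
48.88 wt% SiO2 ÷ 60.083 g/mol = 0.81354 mol, giving 0.81354 Si and 1.62708 O.
Oxygen sums to 2.44517; scaling by 6/2.44517 = 2.45382 puts the formula on 6 O.
Si: 0.81354 × 2.45382 = 1.996 atoms per formula unit.

1.996 Si apfu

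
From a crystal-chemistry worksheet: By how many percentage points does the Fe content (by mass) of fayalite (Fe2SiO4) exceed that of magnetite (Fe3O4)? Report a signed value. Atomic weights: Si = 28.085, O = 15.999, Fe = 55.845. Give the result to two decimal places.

-17.55 percentage points

Fe in Fe2SiO4: molar mass 203.771 g/mol; 2×55.845 = 111.690 g → 54.81 wt%.
Fe in Fe3O4: molar mass 231.531 g/mol; 3×55.845 = 167.535 g → 72.36 wt%.
Difference = 54.81 − 72.36 = -17.55 percentage points.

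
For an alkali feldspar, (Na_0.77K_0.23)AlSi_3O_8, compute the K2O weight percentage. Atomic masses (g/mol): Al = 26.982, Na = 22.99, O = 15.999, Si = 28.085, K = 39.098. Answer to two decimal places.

Molar mass of (Na_0.77K_0.23)AlSi_3O_8 = 0.77*22.99 + 0.23*39.098 + 1*26.982 + 3*28.085 + 8*15.999 = 265.924 g/mol.
Each formula unit contains 0.23 K, equivalent to 0.23/2 = 0.1150 mol K2O.
M(K2O) = 2×39.098 + 1×15.999 = 94.195 g/mol.
Mass of K2O per formula unit = 0.1150 × 94.195 = 10.832 g.
K2O wt% = 10.832 / 265.924 × 100 = 4.07%.

4.07 wt%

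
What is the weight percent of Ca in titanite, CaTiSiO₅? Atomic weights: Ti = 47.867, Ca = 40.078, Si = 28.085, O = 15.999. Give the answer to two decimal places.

Molar mass of CaTiSiO₅: 1·40.078 + 1·47.867 + 1·28.085 + 5·15.999 = 196.025 g/mol.
Mass of Ca per formula unit: 1 × 40.078 = 40.078 g.
Weight fraction Ca = 40.078 / 196.025 = 0.2045.

20.45 mass %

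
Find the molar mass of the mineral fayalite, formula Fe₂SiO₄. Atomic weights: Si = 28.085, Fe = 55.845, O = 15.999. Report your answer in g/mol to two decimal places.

203.77 g/mol

The formula mass is the sum 2(55.845) + 1(28.085) + 4(15.999).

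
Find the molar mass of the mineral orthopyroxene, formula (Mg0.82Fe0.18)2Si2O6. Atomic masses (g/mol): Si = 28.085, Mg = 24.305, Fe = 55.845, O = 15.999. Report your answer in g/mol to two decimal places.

212.13 g/mol

Mg: 1.64 × 24.305 = 39.8602
Fe: 0.36 × 55.845 = 20.1042
Si: 2 × 28.085 = 56.1700
O: 6 × 15.999 = 95.9940
Summing the contributions gives the formula mass.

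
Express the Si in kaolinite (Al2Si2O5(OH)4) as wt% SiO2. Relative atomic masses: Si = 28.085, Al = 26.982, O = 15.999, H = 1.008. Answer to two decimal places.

46.55 wt%

M(Al2Si2O5(OH)4) = 258.157 g/mol; M(SiO2) = 60.083 g/mol.
Moles SiO2 per formula unit = 2 Si ÷ 1 = 2.0000.
SiO2 fraction = (2.0000 × 60.083) / 258.157 = 120.166/258.157 = 0.4655.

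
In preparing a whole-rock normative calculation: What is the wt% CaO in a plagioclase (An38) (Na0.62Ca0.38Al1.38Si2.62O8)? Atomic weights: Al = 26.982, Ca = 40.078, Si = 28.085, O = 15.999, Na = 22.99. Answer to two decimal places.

M(Na0.62Ca0.38Al1.38Si2.62O8) = 268.293 g/mol; M(CaO) = 56.077 g/mol.
Moles CaO per formula unit = 0.38 Ca ÷ 1 = 0.3800.
CaO fraction = (0.3800 × 56.077) / 268.293 = 21.309/268.293 = 0.0794.

7.94 wt%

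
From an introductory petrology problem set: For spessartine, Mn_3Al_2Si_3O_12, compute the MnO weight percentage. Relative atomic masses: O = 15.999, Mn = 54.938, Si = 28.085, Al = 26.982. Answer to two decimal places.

M(Mn_3Al_2Si_3O_12) = 495.021 g/mol; M(MnO) = 70.937 g/mol.
Moles MnO per formula unit = 3 Mn ÷ 1 = 3.0000.
MnO fraction = (3.0000 × 70.937) / 495.021 = 212.811/495.021 = 0.4299.

42.99 wt%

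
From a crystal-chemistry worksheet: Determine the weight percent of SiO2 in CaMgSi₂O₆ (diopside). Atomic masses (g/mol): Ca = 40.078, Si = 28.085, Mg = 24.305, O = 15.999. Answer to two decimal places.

55.49 wt%

Molar mass of CaMgSi₂O₆ = 1·40.078 + 1·24.305 + 2·28.085 + 6·15.999 = 216.547 g/mol.
Each formula unit contains 2 Si, equivalent to 2/1 = 2.0000 mol SiO2.
M(SiO2) = 1×28.085 + 2×15.999 = 60.083 g/mol.
Mass of SiO2 per formula unit = 2.0000 × 60.083 = 120.166 g.
SiO2 wt% = 120.166 / 216.547 × 100 = 55.49%.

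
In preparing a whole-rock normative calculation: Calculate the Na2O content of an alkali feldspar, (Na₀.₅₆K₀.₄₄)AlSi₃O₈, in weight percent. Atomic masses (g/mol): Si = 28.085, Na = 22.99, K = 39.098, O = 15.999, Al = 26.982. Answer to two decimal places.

Molar mass of (Na₀.₅₆K₀.₄₄)AlSi₃O₈ = 0.56×22.99 + 0.44×39.098 + 1×26.982 + 3×28.085 + 8×15.999 = 269.307 g/mol.
Each formula unit contains 0.56 Na, equivalent to 0.56/2 = 0.2800 mol Na2O.
M(Na2O) = 2×22.99 + 1×15.999 = 61.979 g/mol.
Mass of Na2O per formula unit = 0.2800 × 61.979 = 17.354 g.
Na2O wt% = 17.354 / 269.307 × 100 = 6.44%.

6.44 wt%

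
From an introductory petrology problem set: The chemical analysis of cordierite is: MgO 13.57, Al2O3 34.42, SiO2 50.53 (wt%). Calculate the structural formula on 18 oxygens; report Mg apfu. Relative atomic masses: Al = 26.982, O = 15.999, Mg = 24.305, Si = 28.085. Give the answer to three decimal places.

MgO: 13.57/40.304 = 0.33669 mol → 0.33669 mol Mg, 0.33669 mol O.
Al2O3: 34.42/101.961 = 0.33758 mol → 0.67516 mol Al, 1.01274 mol O.
SiO2: 50.53/60.083 = 0.84100 mol → 0.84100 mol Si, 1.68200 mol O.
Total oxygen = 3.03143 mol. Normalization factor = 18/3.03143 = 5.93779.
Mg per 18 O = 0.33669 × 5.93779 = 1.999.

1.999 Mg apfu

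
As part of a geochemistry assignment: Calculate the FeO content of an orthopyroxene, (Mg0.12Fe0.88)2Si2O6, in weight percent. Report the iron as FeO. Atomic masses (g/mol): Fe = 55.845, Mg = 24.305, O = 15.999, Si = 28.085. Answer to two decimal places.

Formula mass = 256.284 g/mol.
1.76 Fe → 1.7600 mol FeO per formula unit; M(FeO) = 71.844, so FeO mass = 126.445 g.
126.445/256.284 × 100 = 49.34 wt%.

49.34 wt%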